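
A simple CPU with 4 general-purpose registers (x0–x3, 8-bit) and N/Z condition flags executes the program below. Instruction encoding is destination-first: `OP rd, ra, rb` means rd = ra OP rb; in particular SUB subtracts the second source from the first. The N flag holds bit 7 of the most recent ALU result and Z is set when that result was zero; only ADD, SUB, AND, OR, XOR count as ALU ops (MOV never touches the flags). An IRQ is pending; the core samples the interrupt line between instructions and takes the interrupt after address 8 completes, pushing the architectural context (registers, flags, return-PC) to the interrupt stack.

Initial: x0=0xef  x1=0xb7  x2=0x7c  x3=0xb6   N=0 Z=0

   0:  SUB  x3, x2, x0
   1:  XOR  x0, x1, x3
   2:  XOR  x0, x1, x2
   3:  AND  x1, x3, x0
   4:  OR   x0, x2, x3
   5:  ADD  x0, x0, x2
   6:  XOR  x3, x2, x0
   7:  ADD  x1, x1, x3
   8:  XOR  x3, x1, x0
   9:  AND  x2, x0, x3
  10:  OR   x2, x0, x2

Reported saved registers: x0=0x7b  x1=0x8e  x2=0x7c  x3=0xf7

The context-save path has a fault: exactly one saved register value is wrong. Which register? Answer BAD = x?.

BAD = x0

after  0: x0=0xef x1=0xb7 x2=0x7c x3=0x8d  N=1 Z=0
after  1: x0=0x3a x1=0xb7 x2=0x7c x3=0x8d  N=0 Z=0
after  2: x0=0xcb x1=0xb7 x2=0x7c x3=0x8d  N=1 Z=0
after  3: x0=0xcb x1=0x89 x2=0x7c x3=0x8d  N=1 Z=0
after  4: x0=0xfd x1=0x89 x2=0x7c x3=0x8d  N=1 Z=0
after  5: x0=0x79 x1=0x89 x2=0x7c x3=0x8d  N=0 Z=0
after  6: x0=0x79 x1=0x89 x2=0x7c x3=0x05  N=0 Z=0
after  7: x0=0x79 x1=0x8e x2=0x7c x3=0x05  N=1 Z=0
after  8: x0=0x79 x1=0x8e x2=0x7c x3=0xf7  N=1 Z=0
-- IRQ taken; context saved, return-PC = 9 --
mismatch: x0: reported 0x7b vs actual 0x79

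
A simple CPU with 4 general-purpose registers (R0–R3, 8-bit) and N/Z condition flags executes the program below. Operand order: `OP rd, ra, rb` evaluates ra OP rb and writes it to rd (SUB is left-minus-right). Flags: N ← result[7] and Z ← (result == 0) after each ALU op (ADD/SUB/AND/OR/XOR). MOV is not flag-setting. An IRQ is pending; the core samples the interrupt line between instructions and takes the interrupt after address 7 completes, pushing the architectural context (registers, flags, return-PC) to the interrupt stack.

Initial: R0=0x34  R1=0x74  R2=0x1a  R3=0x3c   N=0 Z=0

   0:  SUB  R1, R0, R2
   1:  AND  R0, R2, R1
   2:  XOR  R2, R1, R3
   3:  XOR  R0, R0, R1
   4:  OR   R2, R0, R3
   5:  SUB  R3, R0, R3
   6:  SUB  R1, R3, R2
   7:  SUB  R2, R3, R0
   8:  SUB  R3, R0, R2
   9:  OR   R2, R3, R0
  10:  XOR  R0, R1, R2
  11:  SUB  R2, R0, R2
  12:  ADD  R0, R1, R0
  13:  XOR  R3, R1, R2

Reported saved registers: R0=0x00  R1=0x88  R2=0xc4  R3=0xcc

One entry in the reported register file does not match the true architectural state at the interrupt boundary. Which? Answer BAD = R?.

after  0: R0=0x34 R1=0x1a R2=0x1a R3=0x3c  N=0 Z=0
after  1: R0=0x1a R1=0x1a R2=0x1a R3=0x3c  N=0 Z=0
after  2: R0=0x1a R1=0x1a R2=0x26 R3=0x3c  N=0 Z=0
after  3: R0=0x00 R1=0x1a R2=0x26 R3=0x3c  N=0 Z=1
after  4: R0=0x00 R1=0x1a R2=0x3c R3=0x3c  N=0 Z=0
after  5: R0=0x00 R1=0x1a R2=0x3c R3=0xc4  N=1 Z=0
after  6: R0=0x00 R1=0x88 R2=0x3c R3=0xc4  N=1 Z=0
after  7: R0=0x00 R1=0x88 R2=0xc4 R3=0xc4  N=1 Z=0
-- IRQ taken; context saved, return-PC = 8 --
mismatch: R3: reported 0xcc vs actual 0xc4

BAD = R3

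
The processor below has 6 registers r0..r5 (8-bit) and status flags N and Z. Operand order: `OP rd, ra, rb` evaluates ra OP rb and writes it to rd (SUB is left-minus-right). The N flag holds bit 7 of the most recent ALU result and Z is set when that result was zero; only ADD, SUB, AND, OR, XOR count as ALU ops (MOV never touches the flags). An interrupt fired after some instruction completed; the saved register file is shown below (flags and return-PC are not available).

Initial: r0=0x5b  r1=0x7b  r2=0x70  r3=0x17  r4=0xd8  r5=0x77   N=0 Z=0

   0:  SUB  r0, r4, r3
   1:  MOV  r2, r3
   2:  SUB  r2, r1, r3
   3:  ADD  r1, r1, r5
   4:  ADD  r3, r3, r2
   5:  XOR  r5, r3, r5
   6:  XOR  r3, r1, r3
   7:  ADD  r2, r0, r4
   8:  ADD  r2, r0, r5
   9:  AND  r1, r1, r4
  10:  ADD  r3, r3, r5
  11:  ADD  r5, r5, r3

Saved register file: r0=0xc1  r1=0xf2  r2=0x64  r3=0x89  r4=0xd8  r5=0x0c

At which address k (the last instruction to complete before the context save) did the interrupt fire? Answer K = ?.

K = 6

after  0: r0=0xc1 r1=0x7b r2=0x70 r3=0x17 r4=0xd8 r5=0x77  N=1 Z=0
after  1: r0=0xc1 r1=0x7b r2=0x17 r3=0x17 r4=0xd8 r5=0x77  N=1 Z=0
after  2: r0=0xc1 r1=0x7b r2=0x64 r3=0x17 r4=0xd8 r5=0x77  N=0 Z=0
after  3: r0=0xc1 r1=0xf2 r2=0x64 r3=0x17 r4=0xd8 r5=0x77  N=1 Z=0
after  4: r0=0xc1 r1=0xf2 r2=0x64 r3=0x7b r4=0xd8 r5=0x77  N=0 Z=0
after  5: r0=0xc1 r1=0xf2 r2=0x64 r3=0x7b r4=0xd8 r5=0x0c  N=0 Z=0
after  6: r0=0xc1 r1=0xf2 r2=0x64 r3=0x89 r4=0xd8 r5=0x0c  N=1 Z=0
-- IRQ taken; context saved, return-PC = 7 --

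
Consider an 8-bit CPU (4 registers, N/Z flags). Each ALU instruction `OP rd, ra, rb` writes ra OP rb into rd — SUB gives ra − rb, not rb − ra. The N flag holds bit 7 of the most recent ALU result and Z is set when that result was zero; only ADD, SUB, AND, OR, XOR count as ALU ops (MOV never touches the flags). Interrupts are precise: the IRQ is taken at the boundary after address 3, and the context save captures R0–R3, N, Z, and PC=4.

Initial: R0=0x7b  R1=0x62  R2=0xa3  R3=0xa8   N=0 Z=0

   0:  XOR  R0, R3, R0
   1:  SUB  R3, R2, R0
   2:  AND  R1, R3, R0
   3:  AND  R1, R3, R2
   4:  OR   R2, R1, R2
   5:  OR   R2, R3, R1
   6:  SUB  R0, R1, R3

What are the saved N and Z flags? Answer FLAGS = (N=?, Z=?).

after  0: R0=0xd3 R1=0x62 R2=0xa3 R3=0xa8  N=1 Z=0
after  1: R0=0xd3 R1=0x62 R2=0xa3 R3=0xd0  N=1 Z=0
after  2: R0=0xd3 R1=0xd0 R2=0xa3 R3=0xd0  N=1 Z=0
after  3: R0=0xd3 R1=0x80 R2=0xa3 R3=0xd0  N=1 Z=0
-- IRQ taken; context saved, return-PC = 4 --

FLAGS = (N=1, Z=0)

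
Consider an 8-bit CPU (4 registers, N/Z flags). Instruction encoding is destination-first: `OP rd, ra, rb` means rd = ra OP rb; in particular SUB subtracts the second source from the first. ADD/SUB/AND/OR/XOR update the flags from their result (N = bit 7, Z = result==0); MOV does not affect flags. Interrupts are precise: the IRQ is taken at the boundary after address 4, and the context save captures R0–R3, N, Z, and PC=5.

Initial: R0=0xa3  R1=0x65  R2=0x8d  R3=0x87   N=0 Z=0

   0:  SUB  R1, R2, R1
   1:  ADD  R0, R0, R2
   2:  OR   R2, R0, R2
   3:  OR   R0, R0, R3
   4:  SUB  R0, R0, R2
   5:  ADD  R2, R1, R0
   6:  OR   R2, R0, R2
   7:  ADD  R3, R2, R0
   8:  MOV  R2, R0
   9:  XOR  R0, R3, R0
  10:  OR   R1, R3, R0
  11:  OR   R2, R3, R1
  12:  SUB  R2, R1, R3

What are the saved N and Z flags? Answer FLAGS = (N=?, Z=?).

FLAGS = (N=1, Z=0)

after  0: R0=0xa3 R1=0x28 R2=0x8d R3=0x87  N=0 Z=0
after  1: R0=0x30 R1=0x28 R2=0x8d R3=0x87  N=0 Z=0
after  2: R0=0x30 R1=0x28 R2=0xbd R3=0x87  N=1 Z=0
after  3: R0=0xb7 R1=0x28 R2=0xbd R3=0x87  N=1 Z=0
after  4: R0=0xfa R1=0x28 R2=0xbd R3=0x87  N=1 Z=0
-- IRQ taken; context saved, return-PC = 5 --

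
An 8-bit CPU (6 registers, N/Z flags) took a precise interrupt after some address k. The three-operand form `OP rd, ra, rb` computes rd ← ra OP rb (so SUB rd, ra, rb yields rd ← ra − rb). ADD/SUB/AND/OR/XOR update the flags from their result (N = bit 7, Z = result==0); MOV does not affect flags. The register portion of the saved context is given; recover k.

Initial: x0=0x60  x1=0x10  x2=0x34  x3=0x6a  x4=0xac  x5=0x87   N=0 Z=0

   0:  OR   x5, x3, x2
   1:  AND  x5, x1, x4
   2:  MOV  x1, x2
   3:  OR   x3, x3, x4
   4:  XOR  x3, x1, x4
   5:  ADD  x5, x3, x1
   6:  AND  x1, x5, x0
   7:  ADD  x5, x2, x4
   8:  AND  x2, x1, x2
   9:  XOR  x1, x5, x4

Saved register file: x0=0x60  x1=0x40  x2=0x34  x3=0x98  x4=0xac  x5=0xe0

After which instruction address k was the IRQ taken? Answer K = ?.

after  0: x0=0x60 x1=0x10 x2=0x34 x3=0x6a x4=0xac x5=0x7e  N=0 Z=0
after  1: x0=0x60 x1=0x10 x2=0x34 x3=0x6a x4=0xac x5=0x00  N=0 Z=1
after  2: x0=0x60 x1=0x34 x2=0x34 x3=0x6a x4=0xac x5=0x00  N=0 Z=1
after  3: x0=0x60 x1=0x34 x2=0x34 x3=0xee x4=0xac x5=0x00  N=1 Z=0
after  4: x0=0x60 x1=0x34 x2=0x34 x3=0x98 x4=0xac x5=0x00  N=1 Z=0
after  5: x0=0x60 x1=0x34 x2=0x34 x3=0x98 x4=0xac x5=0xcc  N=1 Z=0
after  6: x0=0x60 x1=0x40 x2=0x34 x3=0x98 x4=0xac x5=0xcc  N=0 Z=0
after  7: x0=0x60 x1=0x40 x2=0x34 x3=0x98 x4=0xac x5=0xe0  N=1 Z=0
-- IRQ taken; context saved, return-PC = 8 --

K = 7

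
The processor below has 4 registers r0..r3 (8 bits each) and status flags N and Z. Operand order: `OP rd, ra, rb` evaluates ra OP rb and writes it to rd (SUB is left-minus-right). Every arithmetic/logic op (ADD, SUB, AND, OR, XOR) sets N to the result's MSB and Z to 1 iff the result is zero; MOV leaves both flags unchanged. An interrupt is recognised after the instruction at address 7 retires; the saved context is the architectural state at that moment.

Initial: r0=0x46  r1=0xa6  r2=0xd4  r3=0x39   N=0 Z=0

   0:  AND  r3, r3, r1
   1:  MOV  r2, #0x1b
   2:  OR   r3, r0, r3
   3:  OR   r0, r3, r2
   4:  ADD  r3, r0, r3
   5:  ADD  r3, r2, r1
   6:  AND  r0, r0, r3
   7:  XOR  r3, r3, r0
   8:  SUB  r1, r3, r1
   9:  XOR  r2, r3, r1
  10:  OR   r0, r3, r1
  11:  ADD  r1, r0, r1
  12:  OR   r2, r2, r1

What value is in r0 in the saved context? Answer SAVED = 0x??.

after  0: r0=0x46 r1=0xa6 r2=0xd4 r3=0x20  N=0 Z=0
after  1: r0=0x46 r1=0xa6 r2=0x1b r3=0x20  N=0 Z=0
after  2: r0=0x46 r1=0xa6 r2=0x1b r3=0x66  N=0 Z=0
after  3: r0=0x7f r1=0xa6 r2=0x1b r3=0x66  N=0 Z=0
after  4: r0=0x7f r1=0xa6 r2=0x1b r3=0xe5  N=1 Z=0
after  5: r0=0x7f r1=0xa6 r2=0x1b r3=0xc1  N=1 Z=0
after  6: r0=0x41 r1=0xa6 r2=0x1b r3=0xc1  N=0 Z=0
after  7: r0=0x41 r1=0xa6 r2=0x1b r3=0x80  N=1 Z=0
-- IRQ taken; context saved, return-PC = 8 --

SAVED = 0x41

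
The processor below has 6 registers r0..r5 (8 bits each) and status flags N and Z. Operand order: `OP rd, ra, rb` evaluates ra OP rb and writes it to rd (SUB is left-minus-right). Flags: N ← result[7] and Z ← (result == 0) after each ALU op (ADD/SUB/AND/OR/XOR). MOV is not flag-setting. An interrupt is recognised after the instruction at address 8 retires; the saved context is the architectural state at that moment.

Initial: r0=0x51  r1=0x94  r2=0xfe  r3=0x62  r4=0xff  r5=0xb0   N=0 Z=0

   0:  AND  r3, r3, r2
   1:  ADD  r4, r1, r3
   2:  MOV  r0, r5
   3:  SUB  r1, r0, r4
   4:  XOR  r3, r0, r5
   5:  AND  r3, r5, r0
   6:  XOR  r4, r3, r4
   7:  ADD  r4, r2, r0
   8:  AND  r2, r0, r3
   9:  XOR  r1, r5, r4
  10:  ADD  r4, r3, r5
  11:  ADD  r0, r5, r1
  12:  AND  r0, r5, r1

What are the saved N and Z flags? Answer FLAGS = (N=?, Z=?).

after  0: r0=0x51 r1=0x94 r2=0xfe r3=0x62 r4=0xff r5=0xb0  N=0 Z=0
after  1: r0=0x51 r1=0x94 r2=0xfe r3=0x62 r4=0xf6 r5=0xb0  N=1 Z=0
after  2: r0=0xb0 r1=0x94 r2=0xfe r3=0x62 r4=0xf6 r5=0xb0  N=1 Z=0
after  3: r0=0xb0 r1=0xba r2=0xfe r3=0x62 r4=0xf6 r5=0xb0  N=1 Z=0
after  4: r0=0xb0 r1=0xba r2=0xfe r3=0x00 r4=0xf6 r5=0xb0  N=0 Z=1
after  5: r0=0xb0 r1=0xba r2=0xfe r3=0xb0 r4=0xf6 r5=0xb0  N=1 Z=0
after  6: r0=0xb0 r1=0xba r2=0xfe r3=0xb0 r4=0x46 r5=0xb0  N=0 Z=0
after  7: r0=0xb0 r1=0xba r2=0xfe r3=0xb0 r4=0xae r5=0xb0  N=1 Z=0
after  8: r0=0xb0 r1=0xba r2=0xb0 r3=0xb0 r4=0xae r5=0xb0  N=1 Z=0
-- IRQ taken; context saved, return-PC = 9 --

FLAGS = (N=1, Z=0)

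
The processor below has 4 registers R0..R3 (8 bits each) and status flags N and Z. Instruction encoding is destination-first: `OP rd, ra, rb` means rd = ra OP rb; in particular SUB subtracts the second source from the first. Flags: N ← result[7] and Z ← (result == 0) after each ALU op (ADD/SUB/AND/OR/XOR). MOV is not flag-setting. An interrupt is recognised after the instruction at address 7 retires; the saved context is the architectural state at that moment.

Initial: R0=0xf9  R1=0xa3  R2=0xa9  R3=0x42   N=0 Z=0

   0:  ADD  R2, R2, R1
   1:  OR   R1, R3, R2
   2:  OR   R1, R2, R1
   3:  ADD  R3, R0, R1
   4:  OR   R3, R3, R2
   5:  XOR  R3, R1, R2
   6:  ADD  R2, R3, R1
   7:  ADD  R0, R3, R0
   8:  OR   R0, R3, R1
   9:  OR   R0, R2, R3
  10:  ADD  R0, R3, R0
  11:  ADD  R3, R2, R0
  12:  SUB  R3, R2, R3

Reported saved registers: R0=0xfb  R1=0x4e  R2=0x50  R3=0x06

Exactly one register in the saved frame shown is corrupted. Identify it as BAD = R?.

after  0: R0=0xf9 R1=0xa3 R2=0x4c R3=0x42  N=0 Z=0
after  1: R0=0xf9 R1=0x4e R2=0x4c R3=0x42  N=0 Z=0
after  2: R0=0xf9 R1=0x4e R2=0x4c R3=0x42  N=0 Z=0
after  3: R0=0xf9 R1=0x4e R2=0x4c R3=0x47  N=0 Z=0
after  4: R0=0xf9 R1=0x4e R2=0x4c R3=0x4f  N=0 Z=0
after  5: R0=0xf9 R1=0x4e R2=0x4c R3=0x02  N=0 Z=0
after  6: R0=0xf9 R1=0x4e R2=0x50 R3=0x02  N=0 Z=0
after  7: R0=0xfb R1=0x4e R2=0x50 R3=0x02  N=1 Z=0
-- IRQ taken; context saved, return-PC = 8 --
mismatch: R3: reported 0x06 vs actual 0x02

BAD = R3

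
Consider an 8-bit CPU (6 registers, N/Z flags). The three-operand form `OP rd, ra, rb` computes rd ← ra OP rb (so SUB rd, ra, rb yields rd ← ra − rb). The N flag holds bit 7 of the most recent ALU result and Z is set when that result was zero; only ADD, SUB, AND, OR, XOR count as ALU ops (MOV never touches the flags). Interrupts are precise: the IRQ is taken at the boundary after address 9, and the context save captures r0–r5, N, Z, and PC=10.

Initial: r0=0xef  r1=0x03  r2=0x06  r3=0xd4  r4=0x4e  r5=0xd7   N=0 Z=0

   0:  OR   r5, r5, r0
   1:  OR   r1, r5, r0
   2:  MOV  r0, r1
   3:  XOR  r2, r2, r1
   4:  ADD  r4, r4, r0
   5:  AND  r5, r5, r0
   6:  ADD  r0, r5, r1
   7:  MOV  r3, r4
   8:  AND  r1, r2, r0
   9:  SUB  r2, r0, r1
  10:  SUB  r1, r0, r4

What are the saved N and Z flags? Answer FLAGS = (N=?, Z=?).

FLAGS = (N=0, Z=0)

after  0: r0=0xef r1=0x03 r2=0x06 r3=0xd4 r4=0x4e r5=0xff  N=1 Z=0
after  1: r0=0xef r1=0xff r2=0x06 r3=0xd4 r4=0x4e r5=0xff  N=1 Z=0
after  2: r0=0xff r1=0xff r2=0x06 r3=0xd4 r4=0x4e r5=0xff  N=1 Z=0
after  3: r0=0xff r1=0xff r2=0xf9 r3=0xd4 r4=0x4e r5=0xff  N=1 Z=0
after  4: r0=0xff r1=0xff r2=0xf9 r3=0xd4 r4=0x4d r5=0xff  N=0 Z=0
after  5: r0=0xff r1=0xff r2=0xf9 r3=0xd4 r4=0x4d r5=0xff  N=1 Z=0
after  6: r0=0xfe r1=0xff r2=0xf9 r3=0xd4 r4=0x4d r5=0xff  N=1 Z=0
after  7: r0=0xfe r1=0xff r2=0xf9 r3=0x4d r4=0x4d r5=0xff  N=1 Z=0
after  8: r0=0xfe r1=0xf8 r2=0xf9 r3=0x4d r4=0x4d r5=0xff  N=1 Z=0
after  9: r0=0xfe r1=0xf8 r2=0x06 r3=0x4d r4=0x4d r5=0xff  N=0 Z=0
-- IRQ taken; context saved, return-PC = 10 --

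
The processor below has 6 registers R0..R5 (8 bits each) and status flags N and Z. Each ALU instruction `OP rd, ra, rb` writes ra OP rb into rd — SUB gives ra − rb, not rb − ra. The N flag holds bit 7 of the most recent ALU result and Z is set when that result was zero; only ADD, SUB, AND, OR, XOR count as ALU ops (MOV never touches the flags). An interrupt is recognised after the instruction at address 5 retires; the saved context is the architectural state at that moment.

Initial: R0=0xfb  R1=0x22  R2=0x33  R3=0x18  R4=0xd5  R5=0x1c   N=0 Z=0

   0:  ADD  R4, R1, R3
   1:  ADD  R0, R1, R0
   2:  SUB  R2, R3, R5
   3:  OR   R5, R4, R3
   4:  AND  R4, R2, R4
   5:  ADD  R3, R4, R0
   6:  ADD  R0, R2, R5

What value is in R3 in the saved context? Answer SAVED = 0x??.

SAVED = 0x55

after  0: R0=0xfb R1=0x22 R2=0x33 R3=0x18 R4=0x3a R5=0x1c  N=0 Z=0
after  1: R0=0x1d R1=0x22 R2=0x33 R3=0x18 R4=0x3a R5=0x1c  N=0 Z=0
after  2: R0=0x1d R1=0x22 R2=0xfc R3=0x18 R4=0x3a R5=0x1c  N=1 Z=0
after  3: R0=0x1d R1=0x22 R2=0xfc R3=0x18 R4=0x3a R5=0x3a  N=0 Z=0
after  4: R0=0x1d R1=0x22 R2=0xfc R3=0x18 R4=0x38 R5=0x3a  N=0 Z=0
after  5: R0=0x1d R1=0x22 R2=0xfc R3=0x55 R4=0x38 R5=0x3a  N=0 Z=0
-- IRQ taken; context saved, return-PC = 6 --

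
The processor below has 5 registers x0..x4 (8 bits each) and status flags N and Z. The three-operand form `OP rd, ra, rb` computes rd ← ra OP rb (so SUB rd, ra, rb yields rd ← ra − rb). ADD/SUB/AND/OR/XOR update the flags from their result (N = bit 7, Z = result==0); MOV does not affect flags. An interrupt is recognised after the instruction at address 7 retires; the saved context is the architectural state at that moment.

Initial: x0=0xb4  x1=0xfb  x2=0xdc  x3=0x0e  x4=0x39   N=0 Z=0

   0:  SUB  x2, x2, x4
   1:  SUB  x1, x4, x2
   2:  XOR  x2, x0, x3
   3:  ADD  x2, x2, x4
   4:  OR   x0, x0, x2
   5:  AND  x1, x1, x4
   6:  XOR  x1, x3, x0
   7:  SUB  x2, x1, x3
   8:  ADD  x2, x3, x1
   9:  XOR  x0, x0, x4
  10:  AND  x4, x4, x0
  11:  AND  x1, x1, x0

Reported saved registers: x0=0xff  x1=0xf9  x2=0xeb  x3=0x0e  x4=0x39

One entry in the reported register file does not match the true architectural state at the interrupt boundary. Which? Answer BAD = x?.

after  0: x0=0xb4 x1=0xfb x2=0xa3 x3=0x0e x4=0x39  N=1 Z=0
after  1: x0=0xb4 x1=0x96 x2=0xa3 x3=0x0e x4=0x39  N=1 Z=0
after  2: x0=0xb4 x1=0x96 x2=0xba x3=0x0e x4=0x39  N=1 Z=0
after  3: x0=0xb4 x1=0x96 x2=0xf3 x3=0x0e x4=0x39  N=1 Z=0
after  4: x0=0xf7 x1=0x96 x2=0xf3 x3=0x0e x4=0x39  N=1 Z=0
after  5: x0=0xf7 x1=0x10 x2=0xf3 x3=0x0e x4=0x39  N=0 Z=0
after  6: x0=0xf7 x1=0xf9 x2=0xf3 x3=0x0e x4=0x39  N=1 Z=0
after  7: x0=0xf7 x1=0xf9 x2=0xeb x3=0x0e x4=0x39  N=1 Z=0
-- IRQ taken; context saved, return-PC = 8 --
mismatch: x0: reported 0xff vs actual 0xf7

BAD = x0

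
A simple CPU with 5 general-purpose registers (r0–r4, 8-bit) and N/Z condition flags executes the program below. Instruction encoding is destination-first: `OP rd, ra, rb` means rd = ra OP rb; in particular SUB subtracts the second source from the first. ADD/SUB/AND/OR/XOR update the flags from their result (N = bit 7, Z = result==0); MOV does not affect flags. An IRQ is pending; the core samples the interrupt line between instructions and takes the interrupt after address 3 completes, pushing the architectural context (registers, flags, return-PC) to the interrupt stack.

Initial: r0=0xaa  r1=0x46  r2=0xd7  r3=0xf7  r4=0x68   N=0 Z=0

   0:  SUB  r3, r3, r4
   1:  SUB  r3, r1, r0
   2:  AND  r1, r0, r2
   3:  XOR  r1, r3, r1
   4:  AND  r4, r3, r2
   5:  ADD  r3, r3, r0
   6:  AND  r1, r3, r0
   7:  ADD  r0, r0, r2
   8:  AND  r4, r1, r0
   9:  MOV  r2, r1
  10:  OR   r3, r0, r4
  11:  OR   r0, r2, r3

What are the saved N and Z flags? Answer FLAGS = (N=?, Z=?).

FLAGS = (N=0, Z=0)

after  0: r0=0xaa r1=0x46 r2=0xd7 r3=0x8f r4=0x68  N=1 Z=0
after  1: r0=0xaa r1=0x46 r2=0xd7 r3=0x9c r4=0x68  N=1 Z=0
after  2: r0=0xaa r1=0x82 r2=0xd7 r3=0x9c r4=0x68  N=1 Z=0
after  3: r0=0xaa r1=0x1e r2=0xd7 r3=0x9c r4=0x68  N=0 Z=0
-- IRQ taken; context saved, return-PC = 4 --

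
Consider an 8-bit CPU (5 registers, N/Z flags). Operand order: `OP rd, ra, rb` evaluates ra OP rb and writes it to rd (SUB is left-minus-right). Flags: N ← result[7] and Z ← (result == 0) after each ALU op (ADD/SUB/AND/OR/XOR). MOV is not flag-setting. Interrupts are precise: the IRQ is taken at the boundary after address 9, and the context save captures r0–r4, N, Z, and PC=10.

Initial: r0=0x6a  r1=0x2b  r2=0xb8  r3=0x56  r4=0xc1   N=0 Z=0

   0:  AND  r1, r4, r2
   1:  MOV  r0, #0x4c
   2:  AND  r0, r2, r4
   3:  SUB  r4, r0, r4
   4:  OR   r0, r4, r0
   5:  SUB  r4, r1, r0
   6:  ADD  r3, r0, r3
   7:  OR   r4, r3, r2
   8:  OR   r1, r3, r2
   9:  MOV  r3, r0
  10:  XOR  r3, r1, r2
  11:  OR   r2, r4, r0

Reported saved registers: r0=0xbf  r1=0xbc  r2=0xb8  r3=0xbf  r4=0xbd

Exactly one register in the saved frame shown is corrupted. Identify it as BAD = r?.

after  0: r0=0x6a r1=0x80 r2=0xb8 r3=0x56 r4=0xc1  N=1 Z=0
after  1: r0=0x4c r1=0x80 r2=0xb8 r3=0x56 r4=0xc1  N=1 Z=0
after  2: r0=0x80 r1=0x80 r2=0xb8 r3=0x56 r4=0xc1  N=1 Z=0
after  3: r0=0x80 r1=0x80 r2=0xb8 r3=0x56 r4=0xbf  N=1 Z=0
after  4: r0=0xbf r1=0x80 r2=0xb8 r3=0x56 r4=0xbf  N=1 Z=0
after  5: r0=0xbf r1=0x80 r2=0xb8 r3=0x56 r4=0xc1  N=1 Z=0
after  6: r0=0xbf r1=0x80 r2=0xb8 r3=0x15 r4=0xc1  N=0 Z=0
after  7: r0=0xbf r1=0x80 r2=0xb8 r3=0x15 r4=0xbd  N=1 Z=0
after  8: r0=0xbf r1=0xbd r2=0xb8 r3=0x15 r4=0xbd  N=1 Z=0
after  9: r0=0xbf r1=0xbd r2=0xb8 r3=0xbf r4=0xbd  N=1 Z=0
-- IRQ taken; context saved, return-PC = 10 --
mismatch: r1: reported 0xbc vs actual 0xbd

BAD = r1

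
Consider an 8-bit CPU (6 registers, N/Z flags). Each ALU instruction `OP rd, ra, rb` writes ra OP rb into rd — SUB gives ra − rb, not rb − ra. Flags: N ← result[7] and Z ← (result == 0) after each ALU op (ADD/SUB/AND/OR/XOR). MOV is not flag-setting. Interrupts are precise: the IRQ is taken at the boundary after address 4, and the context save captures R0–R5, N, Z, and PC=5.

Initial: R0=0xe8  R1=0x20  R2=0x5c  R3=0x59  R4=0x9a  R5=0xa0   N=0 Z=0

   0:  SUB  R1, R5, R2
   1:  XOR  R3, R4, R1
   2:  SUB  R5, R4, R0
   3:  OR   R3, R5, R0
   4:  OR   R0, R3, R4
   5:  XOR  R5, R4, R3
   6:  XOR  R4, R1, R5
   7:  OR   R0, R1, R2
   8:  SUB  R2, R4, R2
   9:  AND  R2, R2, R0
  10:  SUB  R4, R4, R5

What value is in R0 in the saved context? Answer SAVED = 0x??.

SAVED = 0xfa

after  0: R0=0xe8 R1=0x44 R2=0x5c R3=0x59 R4=0x9a R5=0xa0  N=0 Z=0
after  1: R0=0xe8 R1=0x44 R2=0x5c R3=0xde R4=0x9a R5=0xa0  N=1 Z=0
after  2: R0=0xe8 R1=0x44 R2=0x5c R3=0xde R4=0x9a R5=0xb2  N=1 Z=0
after  3: R0=0xe8 R1=0x44 R2=0x5c R3=0xfa R4=0x9a R5=0xb2  N=1 Z=0
after  4: R0=0xfa R1=0x44 R2=0x5c R3=0xfa R4=0x9a R5=0xb2  N=1 Z=0
-- IRQ taken; context saved, return-PC = 5 --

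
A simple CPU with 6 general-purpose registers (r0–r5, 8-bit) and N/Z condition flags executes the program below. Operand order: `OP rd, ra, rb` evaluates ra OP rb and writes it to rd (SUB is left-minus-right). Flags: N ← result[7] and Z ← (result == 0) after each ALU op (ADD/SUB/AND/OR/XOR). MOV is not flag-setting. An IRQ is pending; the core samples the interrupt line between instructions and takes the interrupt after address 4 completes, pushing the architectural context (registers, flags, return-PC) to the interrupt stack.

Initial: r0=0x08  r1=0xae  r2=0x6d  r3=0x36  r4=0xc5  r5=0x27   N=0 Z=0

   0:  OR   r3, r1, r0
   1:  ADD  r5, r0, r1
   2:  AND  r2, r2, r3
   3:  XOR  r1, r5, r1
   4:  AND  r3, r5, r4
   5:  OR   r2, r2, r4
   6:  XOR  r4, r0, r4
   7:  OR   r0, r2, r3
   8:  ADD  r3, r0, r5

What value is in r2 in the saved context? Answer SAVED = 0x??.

SAVED = 0x2c

after  0: r0=0x08 r1=0xae r2=0x6d r3=0xae r4=0xc5 r5=0x27  N=1 Z=0
after  1: r0=0x08 r1=0xae r2=0x6d r3=0xae r4=0xc5 r5=0xb6  N=1 Z=0
after  2: r0=0x08 r1=0xae r2=0x2c r3=0xae r4=0xc5 r5=0xb6  N=0 Z=0
after  3: r0=0x08 r1=0x18 r2=0x2c r3=0xae r4=0xc5 r5=0xb6  N=0 Z=0
after  4: r0=0x08 r1=0x18 r2=0x2c r3=0x84 r4=0xc5 r5=0xb6  N=1 Z=0
-- IRQ taken; context saved, return-PC = 5 --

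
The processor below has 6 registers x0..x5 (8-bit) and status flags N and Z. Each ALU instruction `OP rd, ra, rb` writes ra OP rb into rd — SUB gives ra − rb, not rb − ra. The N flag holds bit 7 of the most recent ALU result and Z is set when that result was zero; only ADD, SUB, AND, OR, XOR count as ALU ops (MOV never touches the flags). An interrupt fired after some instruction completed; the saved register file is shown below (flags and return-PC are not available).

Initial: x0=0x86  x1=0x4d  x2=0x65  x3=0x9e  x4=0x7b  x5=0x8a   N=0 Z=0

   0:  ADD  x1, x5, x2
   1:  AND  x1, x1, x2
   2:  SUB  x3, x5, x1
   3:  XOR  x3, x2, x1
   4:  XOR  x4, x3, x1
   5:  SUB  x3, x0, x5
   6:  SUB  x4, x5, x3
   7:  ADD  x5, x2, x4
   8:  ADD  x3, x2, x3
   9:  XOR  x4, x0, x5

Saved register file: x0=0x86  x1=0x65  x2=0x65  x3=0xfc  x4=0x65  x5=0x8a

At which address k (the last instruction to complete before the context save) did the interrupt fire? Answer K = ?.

after  0: x0=0x86 x1=0xef x2=0x65 x3=0x9e x4=0x7b x5=0x8a  N=1 Z=0
after  1: x0=0x86 x1=0x65 x2=0x65 x3=0x9e x4=0x7b x5=0x8a  N=0 Z=0
after  2: x0=0x86 x1=0x65 x2=0x65 x3=0x25 x4=0x7b x5=0x8a  N=0 Z=0
after  3: x0=0x86 x1=0x65 x2=0x65 x3=0x00 x4=0x7b x5=0x8a  N=0 Z=1
after  4: x0=0x86 x1=0x65 x2=0x65 x3=0x00 x4=0x65 x5=0x8a  N=0 Z=0
after  5: x0=0x86 x1=0x65 x2=0x65 x3=0xfc x4=0x65 x5=0x8a  N=1 Z=0
-- IRQ taken; context saved, return-PC = 6 --

K = 5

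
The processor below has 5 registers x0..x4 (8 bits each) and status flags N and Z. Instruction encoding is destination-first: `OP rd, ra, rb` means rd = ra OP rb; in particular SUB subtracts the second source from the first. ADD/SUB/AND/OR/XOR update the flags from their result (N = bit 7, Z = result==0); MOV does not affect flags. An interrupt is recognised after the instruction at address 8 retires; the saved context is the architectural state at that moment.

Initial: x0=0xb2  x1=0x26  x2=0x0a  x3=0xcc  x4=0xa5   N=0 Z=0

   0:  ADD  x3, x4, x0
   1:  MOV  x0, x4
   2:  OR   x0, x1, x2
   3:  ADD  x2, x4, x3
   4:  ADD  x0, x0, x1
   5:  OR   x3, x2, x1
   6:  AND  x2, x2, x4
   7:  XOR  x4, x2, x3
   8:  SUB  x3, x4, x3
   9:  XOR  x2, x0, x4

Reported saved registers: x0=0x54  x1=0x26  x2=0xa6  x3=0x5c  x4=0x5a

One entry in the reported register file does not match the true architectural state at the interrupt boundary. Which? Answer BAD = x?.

BAD = x2

after  0: x0=0xb2 x1=0x26 x2=0x0a x3=0x57 x4=0xa5  N=0 Z=0
after  1: x0=0xa5 x1=0x26 x2=0x0a x3=0x57 x4=0xa5  N=0 Z=0
after  2: x0=0x2e x1=0x26 x2=0x0a x3=0x57 x4=0xa5  N=0 Z=0
after  3: x0=0x2e x1=0x26 x2=0xfc x3=0x57 x4=0xa5  N=1 Z=0
after  4: x0=0x54 x1=0x26 x2=0xfc x3=0x57 x4=0xa5  N=0 Z=0
after  5: x0=0x54 x1=0x26 x2=0xfc x3=0xfe x4=0xa5  N=1 Z=0
after  6: x0=0x54 x1=0x26 x2=0xa4 x3=0xfe x4=0xa5  N=1 Z=0
after  7: x0=0x54 x1=0x26 x2=0xa4 x3=0xfe x4=0x5a  N=0 Z=0
after  8: x0=0x54 x1=0x26 x2=0xa4 x3=0x5c x4=0x5a  N=0 Z=0
-- IRQ taken; context saved, return-PC = 9 --
mismatch: x2: reported 0xa6 vs actual 0xa4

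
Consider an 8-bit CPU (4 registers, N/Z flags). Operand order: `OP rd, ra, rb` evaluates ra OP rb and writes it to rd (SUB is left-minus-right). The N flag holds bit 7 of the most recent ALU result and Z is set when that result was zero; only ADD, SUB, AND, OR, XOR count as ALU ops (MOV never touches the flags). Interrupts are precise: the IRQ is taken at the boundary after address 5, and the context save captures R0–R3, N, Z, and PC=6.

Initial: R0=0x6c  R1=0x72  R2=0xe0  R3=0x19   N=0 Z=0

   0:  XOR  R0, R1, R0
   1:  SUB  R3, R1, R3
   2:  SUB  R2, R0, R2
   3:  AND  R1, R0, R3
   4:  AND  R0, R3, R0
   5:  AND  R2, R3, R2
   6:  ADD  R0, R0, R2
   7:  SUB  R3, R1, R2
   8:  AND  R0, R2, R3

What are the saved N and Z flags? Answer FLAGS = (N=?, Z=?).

after  0: R0=0x1e R1=0x72 R2=0xe0 R3=0x19  N=0 Z=0
after  1: R0=0x1e R1=0x72 R2=0xe0 R3=0x59  N=0 Z=0
after  2: R0=0x1e R1=0x72 R2=0x3e R3=0x59  N=0 Z=0
after  3: R0=0x1e R1=0x18 R2=0x3e R3=0x59  N=0 Z=0
after  4: R0=0x18 R1=0x18 R2=0x3e R3=0x59  N=0 Z=0
after  5: R0=0x18 R1=0x18 R2=0x18 R3=0x59  N=0 Z=0
-- IRQ taken; context saved, return-PC = 6 --

FLAGS = (N=0, Z=0)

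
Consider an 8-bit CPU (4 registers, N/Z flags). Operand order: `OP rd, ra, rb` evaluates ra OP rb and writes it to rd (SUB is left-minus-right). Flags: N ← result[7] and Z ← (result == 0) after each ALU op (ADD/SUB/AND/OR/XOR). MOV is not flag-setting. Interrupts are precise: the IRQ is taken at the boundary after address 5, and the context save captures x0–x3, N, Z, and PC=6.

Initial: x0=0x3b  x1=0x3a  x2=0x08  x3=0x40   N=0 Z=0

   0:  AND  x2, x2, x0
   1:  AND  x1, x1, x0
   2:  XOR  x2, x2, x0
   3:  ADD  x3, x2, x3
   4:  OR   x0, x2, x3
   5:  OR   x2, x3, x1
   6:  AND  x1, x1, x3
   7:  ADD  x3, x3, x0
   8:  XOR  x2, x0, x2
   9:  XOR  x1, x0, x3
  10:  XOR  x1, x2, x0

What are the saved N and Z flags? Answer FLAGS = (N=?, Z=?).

FLAGS = (N=0, Z=0)

after  0: x0=0x3b x1=0x3a x2=0x08 x3=0x40  N=0 Z=0
after  1: x0=0x3b x1=0x3a x2=0x08 x3=0x40  N=0 Z=0
after  2: x0=0x3b x1=0x3a x2=0x33 x3=0x40  N=0 Z=0
after  3: x0=0x3b x1=0x3a x2=0x33 x3=0x73  N=0 Z=0
after  4: x0=0x73 x1=0x3a x2=0x33 x3=0x73  N=0 Z=0
after  5: x0=0x73 x1=0x3a x2=0x7b x3=0x73  N=0 Z=0
-- IRQ taken; context saved, return-PC = 6 --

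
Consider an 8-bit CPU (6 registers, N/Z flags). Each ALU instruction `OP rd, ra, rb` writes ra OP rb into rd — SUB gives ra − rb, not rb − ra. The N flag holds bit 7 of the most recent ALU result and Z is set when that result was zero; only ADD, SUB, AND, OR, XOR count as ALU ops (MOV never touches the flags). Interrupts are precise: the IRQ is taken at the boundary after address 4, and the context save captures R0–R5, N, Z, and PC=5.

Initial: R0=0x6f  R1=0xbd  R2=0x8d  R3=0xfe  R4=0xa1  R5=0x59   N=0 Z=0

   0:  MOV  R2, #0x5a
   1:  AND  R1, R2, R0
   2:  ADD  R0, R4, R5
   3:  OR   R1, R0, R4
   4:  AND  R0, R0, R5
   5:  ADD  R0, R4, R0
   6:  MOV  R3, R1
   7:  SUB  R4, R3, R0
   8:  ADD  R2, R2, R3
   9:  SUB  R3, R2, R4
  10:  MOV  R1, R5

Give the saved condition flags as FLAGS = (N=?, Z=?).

after  0: R0=0x6f R1=0xbd R2=0x5a R3=0xfe R4=0xa1 R5=0x59  N=0 Z=0
after  1: R0=0x6f R1=0x4a R2=0x5a R3=0xfe R4=0xa1 R5=0x59  N=0 Z=0
after  2: R0=0xfa R1=0x4a R2=0x5a R3=0xfe R4=0xa1 R5=0x59  N=1 Z=0
after  3: R0=0xfa R1=0xfb R2=0x5a R3=0xfe R4=0xa1 R5=0x59  N=1 Z=0
after  4: R0=0x58 R1=0xfb R2=0x5a R3=0xfe R4=0xa1 R5=0x59  N=0 Z=0
-- IRQ taken; context saved, return-PC = 5 --

FLAGS = (N=0, Z=0)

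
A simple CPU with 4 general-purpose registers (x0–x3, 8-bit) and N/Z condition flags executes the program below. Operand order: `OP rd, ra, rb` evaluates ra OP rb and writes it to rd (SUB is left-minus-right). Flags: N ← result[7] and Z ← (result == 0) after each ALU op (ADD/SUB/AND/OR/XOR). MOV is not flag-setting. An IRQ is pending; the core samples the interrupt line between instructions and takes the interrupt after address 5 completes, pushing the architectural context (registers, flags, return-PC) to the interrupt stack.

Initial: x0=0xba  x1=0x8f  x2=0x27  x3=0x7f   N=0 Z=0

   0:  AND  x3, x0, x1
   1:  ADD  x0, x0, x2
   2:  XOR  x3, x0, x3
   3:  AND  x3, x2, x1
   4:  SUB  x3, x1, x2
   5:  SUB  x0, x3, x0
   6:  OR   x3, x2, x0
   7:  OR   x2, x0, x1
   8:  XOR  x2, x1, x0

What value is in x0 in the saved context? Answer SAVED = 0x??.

after  0: x0=0xba x1=0x8f x2=0x27 x3=0x8a  N=1 Z=0
after  1: x0=0xe1 x1=0x8f x2=0x27 x3=0x8a  N=1 Z=0
after  2: x0=0xe1 x1=0x8f x2=0x27 x3=0x6b  N=0 Z=0
after  3: x0=0xe1 x1=0x8f x2=0x27 x3=0x07  N=0 Z=0
after  4: x0=0xe1 x1=0x8f x2=0x27 x3=0x68  N=0 Z=0
after  5: x0=0x87 x1=0x8f x2=0x27 x3=0x68  N=1 Z=0
-- IRQ taken; context saved, return-PC = 6 --

SAVED = 0x87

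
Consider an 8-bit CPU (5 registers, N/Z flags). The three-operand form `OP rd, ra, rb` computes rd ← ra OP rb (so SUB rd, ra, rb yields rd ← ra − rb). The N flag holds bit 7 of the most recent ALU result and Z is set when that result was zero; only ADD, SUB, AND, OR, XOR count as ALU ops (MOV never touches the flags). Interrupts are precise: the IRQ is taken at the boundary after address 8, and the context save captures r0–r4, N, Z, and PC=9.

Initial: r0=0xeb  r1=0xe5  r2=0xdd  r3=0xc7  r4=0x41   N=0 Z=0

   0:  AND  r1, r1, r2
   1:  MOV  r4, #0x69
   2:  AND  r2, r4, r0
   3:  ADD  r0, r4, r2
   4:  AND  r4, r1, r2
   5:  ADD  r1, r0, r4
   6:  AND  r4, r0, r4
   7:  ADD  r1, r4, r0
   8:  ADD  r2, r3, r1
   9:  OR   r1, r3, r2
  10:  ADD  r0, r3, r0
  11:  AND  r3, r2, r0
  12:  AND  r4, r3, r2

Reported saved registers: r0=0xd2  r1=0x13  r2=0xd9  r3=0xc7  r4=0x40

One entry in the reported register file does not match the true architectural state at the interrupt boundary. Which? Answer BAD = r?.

BAD = r1

after  0: r0=0xeb r1=0xc5 r2=0xdd r3=0xc7 r4=0x41  N=1 Z=0
after  1: r0=0xeb r1=0xc5 r2=0xdd r3=0xc7 r4=0x69  N=1 Z=0
after  2: r0=0xeb r1=0xc5 r2=0x69 r3=0xc7 r4=0x69  N=0 Z=0
after  3: r0=0xd2 r1=0xc5 r2=0x69 r3=0xc7 r4=0x69  N=1 Z=0
after  4: r0=0xd2 r1=0xc5 r2=0x69 r3=0xc7 r4=0x41  N=0 Z=0
after  5: r0=0xd2 r1=0x13 r2=0x69 r3=0xc7 r4=0x41  N=0 Z=0
after  6: r0=0xd2 r1=0x13 r2=0x69 r3=0xc7 r4=0x40  N=0 Z=0
after  7: r0=0xd2 r1=0x12 r2=0x69 r3=0xc7 r4=0x40  N=0 Z=0
after  8: r0=0xd2 r1=0x12 r2=0xd9 r3=0xc7 r4=0x40  N=1 Z=0
-- IRQ taken; context saved, return-PC = 9 --
mismatch: r1: reported 0x13 vs actual 0x12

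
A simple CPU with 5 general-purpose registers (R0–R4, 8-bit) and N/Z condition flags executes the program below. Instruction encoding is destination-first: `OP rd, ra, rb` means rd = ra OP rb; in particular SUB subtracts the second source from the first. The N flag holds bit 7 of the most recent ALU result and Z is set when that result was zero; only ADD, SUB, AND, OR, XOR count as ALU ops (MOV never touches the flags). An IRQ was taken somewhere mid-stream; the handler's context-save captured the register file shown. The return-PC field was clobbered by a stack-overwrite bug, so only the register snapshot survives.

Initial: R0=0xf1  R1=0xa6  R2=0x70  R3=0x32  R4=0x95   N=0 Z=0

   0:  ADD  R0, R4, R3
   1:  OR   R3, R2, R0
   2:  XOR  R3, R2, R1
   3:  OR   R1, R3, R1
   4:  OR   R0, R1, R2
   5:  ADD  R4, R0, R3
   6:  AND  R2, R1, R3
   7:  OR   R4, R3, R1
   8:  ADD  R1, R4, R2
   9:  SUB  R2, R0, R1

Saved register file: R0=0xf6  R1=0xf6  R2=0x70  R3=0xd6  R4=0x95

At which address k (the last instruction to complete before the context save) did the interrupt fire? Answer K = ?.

K = 4

after  0: R0=0xc7 R1=0xa6 R2=0x70 R3=0x32 R4=0x95  N=1 Z=0
after  1: R0=0xc7 R1=0xa6 R2=0x70 R3=0xf7 R4=0x95  N=1 Z=0
after  2: R0=0xc7 R1=0xa6 R2=0x70 R3=0xd6 R4=0x95  N=1 Z=0
after  3: R0=0xc7 R1=0xf6 R2=0x70 R3=0xd6 R4=0x95  N=1 Z=0
after  4: R0=0xf6 R1=0xf6 R2=0x70 R3=0xd6 R4=0x95  N=1 Z=0
-- IRQ taken; context saved, return-PC = 5 --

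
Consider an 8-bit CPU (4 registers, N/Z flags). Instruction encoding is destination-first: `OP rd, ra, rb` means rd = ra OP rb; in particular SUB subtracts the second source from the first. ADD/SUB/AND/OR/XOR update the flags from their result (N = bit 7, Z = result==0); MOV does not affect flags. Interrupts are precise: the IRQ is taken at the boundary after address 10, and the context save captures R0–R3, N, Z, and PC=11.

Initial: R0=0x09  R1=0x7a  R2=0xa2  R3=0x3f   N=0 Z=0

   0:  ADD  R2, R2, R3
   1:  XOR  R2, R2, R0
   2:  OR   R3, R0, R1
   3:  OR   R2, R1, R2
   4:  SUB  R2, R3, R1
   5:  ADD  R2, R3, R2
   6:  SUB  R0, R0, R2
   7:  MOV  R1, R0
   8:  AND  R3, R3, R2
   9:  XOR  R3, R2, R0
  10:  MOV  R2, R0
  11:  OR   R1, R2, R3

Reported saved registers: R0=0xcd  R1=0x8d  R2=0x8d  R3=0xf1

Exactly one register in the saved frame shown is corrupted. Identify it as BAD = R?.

after  0: R0=0x09 R1=0x7a R2=0xe1 R3=0x3f  N=1 Z=0
after  1: R0=0x09 R1=0x7a R2=0xe8 R3=0x3f  N=1 Z=0
after  2: R0=0x09 R1=0x7a R2=0xe8 R3=0x7b  N=0 Z=0
after  3: R0=0x09 R1=0x7a R2=0xfa R3=0x7b  N=1 Z=0
after  4: R0=0x09 R1=0x7a R2=0x01 R3=0x7b  N=0 Z=0
after  5: R0=0x09 R1=0x7a R2=0x7c R3=0x7b  N=0 Z=0
after  6: R0=0x8d R1=0x7a R2=0x7c R3=0x7b  N=1 Z=0
after  7: R0=0x8d R1=0x8d R2=0x7c R3=0x7b  N=1 Z=0
after  8: R0=0x8d R1=0x8d R2=0x7c R3=0x78  N=0 Z=0
after  9: R0=0x8d R1=0x8d R2=0x7c R3=0xf1  N=1 Z=0
after 10: R0=0x8d R1=0x8d R2=0x8d R3=0xf1  N=1 Z=0
-- IRQ taken; context saved, return-PC = 11 --
mismatch: R0: reported 0xcd vs actual 0x8d

BAD = R0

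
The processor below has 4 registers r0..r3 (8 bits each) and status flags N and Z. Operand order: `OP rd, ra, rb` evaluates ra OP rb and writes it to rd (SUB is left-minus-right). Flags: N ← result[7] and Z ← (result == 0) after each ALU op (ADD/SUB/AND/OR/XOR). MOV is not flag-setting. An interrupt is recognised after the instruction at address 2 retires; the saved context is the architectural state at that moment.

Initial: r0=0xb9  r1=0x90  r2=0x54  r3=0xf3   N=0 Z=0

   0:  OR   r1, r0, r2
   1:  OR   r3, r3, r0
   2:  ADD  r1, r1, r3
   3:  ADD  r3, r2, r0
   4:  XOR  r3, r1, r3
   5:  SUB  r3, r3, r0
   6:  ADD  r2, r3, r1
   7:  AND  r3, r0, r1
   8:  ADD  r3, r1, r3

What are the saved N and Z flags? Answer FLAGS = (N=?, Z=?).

after  0: r0=0xb9 r1=0xfd r2=0x54 r3=0xf3  N=1 Z=0
after  1: r0=0xb9 r1=0xfd r2=0x54 r3=0xfb  N=1 Z=0
after  2: r0=0xb9 r1=0xf8 r2=0x54 r3=0xfb  N=1 Z=0
-- IRQ taken; context saved, return-PC = 3 --

FLAGS = (N=1, Z=0)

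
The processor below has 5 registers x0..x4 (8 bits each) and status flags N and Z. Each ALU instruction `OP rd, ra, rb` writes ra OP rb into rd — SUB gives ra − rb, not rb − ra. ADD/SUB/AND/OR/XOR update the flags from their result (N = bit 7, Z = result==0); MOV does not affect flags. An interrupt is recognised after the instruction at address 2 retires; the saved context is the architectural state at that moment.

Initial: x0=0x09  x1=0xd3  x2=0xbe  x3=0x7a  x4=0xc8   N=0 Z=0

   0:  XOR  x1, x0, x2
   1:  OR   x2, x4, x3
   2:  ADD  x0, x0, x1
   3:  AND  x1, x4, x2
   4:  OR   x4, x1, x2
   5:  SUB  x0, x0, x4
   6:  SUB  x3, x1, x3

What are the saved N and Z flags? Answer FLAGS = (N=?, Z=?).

after  0: x0=0x09 x1=0xb7 x2=0xbe x3=0x7a x4=0xc8  N=1 Z=0
after  1: x0=0x09 x1=0xb7 x2=0xfa x3=0x7a x4=0xc8  N=1 Z=0
after  2: x0=0xc0 x1=0xb7 x2=0xfa x3=0x7a x4=0xc8  N=1 Z=0
-- IRQ taken; context saved, return-PC = 3 --

FLAGS = (N=1, Z=0)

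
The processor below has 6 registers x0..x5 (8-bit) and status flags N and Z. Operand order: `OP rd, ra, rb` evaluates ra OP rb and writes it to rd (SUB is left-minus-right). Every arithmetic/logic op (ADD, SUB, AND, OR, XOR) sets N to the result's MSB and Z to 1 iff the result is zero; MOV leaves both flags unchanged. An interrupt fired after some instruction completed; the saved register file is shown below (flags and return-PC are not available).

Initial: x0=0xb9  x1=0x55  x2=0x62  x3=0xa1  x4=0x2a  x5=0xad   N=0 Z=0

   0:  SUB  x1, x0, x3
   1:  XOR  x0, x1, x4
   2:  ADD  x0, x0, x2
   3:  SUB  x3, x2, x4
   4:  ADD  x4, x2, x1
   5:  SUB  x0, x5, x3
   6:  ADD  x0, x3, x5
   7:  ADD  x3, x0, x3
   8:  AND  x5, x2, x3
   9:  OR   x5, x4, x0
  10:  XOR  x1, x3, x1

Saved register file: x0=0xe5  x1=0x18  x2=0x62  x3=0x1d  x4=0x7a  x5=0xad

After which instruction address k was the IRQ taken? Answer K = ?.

K = 7

after  0: x0=0xb9 x1=0x18 x2=0x62 x3=0xa1 x4=0x2a x5=0xad  N=0 Z=0
after  1: x0=0x32 x1=0x18 x2=0x62 x3=0xa1 x4=0x2a x5=0xad  N=0 Z=0
after  2: x0=0x94 x1=0x18 x2=0x62 x3=0xa1 x4=0x2a x5=0xad  N=1 Z=0
after  3: x0=0x94 x1=0x18 x2=0x62 x3=0x38 x4=0x2a x5=0xad  N=0 Z=0
after  4: x0=0x94 x1=0x18 x2=0x62 x3=0x38 x4=0x7a x5=0xad  N=0 Z=0
after  5: x0=0x75 x1=0x18 x2=0x62 x3=0x38 x4=0x7a x5=0xad  N=0 Z=0
after  6: x0=0xe5 x1=0x18 x2=0x62 x3=0x38 x4=0x7a x5=0xad  N=1 Z=0
after  7: x0=0xe5 x1=0x18 x2=0x62 x3=0x1d x4=0x7a x5=0xad  N=0 Z=0
-- IRQ taken; context saved, return-PC = 8 --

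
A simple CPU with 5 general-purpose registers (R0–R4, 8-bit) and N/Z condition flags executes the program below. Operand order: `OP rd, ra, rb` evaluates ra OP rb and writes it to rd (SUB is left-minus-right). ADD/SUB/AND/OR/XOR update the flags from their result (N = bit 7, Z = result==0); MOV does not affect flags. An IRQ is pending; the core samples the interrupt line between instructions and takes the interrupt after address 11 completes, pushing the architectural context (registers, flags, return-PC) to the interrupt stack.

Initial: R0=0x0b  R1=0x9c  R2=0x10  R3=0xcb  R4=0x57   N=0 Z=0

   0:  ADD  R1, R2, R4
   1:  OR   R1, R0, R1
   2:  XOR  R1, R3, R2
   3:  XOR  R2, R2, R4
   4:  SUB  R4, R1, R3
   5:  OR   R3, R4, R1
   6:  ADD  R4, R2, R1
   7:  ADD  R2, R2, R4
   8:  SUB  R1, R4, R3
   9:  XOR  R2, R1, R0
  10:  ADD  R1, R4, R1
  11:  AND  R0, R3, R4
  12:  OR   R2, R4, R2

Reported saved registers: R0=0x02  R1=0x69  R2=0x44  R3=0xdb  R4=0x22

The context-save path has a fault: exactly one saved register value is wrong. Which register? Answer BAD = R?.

BAD = R2

after  0: R0=0x0b R1=0x67 R2=0x10 R3=0xcb R4=0x57  N=0 Z=0
after  1: R0=0x0b R1=0x6f R2=0x10 R3=0xcb R4=0x57  N=0 Z=0
after  2: R0=0x0b R1=0xdb R2=0x10 R3=0xcb R4=0x57  N=1 Z=0
after  3: R0=0x0b R1=0xdb R2=0x47 R3=0xcb R4=0x57  N=0 Z=0
after  4: R0=0x0b R1=0xdb R2=0x47 R3=0xcb R4=0x10  N=0 Z=0
after  5: R0=0x0b R1=0xdb R2=0x47 R3=0xdb R4=0x10  N=1 Z=0
after  6: R0=0x0b R1=0xdb R2=0x47 R3=0xdb R4=0x22  N=0 Z=0
after  7: R0=0x0b R1=0xdb R2=0x69 R3=0xdb R4=0x22  N=0 Z=0
after  8: R0=0x0b R1=0x47 R2=0x69 R3=0xdb R4=0x22  N=0 Z=0
after  9: R0=0x0b R1=0x47 R2=0x4c R3=0xdb R4=0x22  N=0 Z=0
after 10: R0=0x0b R1=0x69 R2=0x4c R3=0xdb R4=0x22  N=0 Z=0
after 11: R0=0x02 R1=0x69 R2=0x4c R3=0xdb R4=0x22  N=0 Z=0
-- IRQ taken; context saved, return-PC = 12 --
mismatch: R2: reported 0x44 vs actual 0x4c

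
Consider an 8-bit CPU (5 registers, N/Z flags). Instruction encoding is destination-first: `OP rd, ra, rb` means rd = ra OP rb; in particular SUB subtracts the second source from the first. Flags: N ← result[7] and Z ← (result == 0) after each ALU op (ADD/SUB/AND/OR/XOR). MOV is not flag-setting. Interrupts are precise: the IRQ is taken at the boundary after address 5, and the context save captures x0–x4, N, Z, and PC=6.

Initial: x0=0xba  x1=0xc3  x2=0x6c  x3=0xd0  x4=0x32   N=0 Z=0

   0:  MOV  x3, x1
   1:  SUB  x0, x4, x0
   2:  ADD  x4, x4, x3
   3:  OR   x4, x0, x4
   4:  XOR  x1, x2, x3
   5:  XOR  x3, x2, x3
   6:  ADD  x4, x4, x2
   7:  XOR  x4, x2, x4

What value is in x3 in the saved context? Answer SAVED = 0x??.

after  0: x0=0xba x1=0xc3 x2=0x6c x3=0xc3 x4=0x32  N=0 Z=0
after  1: x0=0x78 x1=0xc3 x2=0x6c x3=0xc3 x4=0x32  N=0 Z=0
after  2: x0=0x78 x1=0xc3 x2=0x6c x3=0xc3 x4=0xf5  N=1 Z=0
after  3: x0=0x78 x1=0xc3 x2=0x6c x3=0xc3 x4=0xfd  N=1 Z=0
after  4: x0=0x78 x1=0xaf x2=0x6c x3=0xc3 x4=0xfd  N=1 Z=0
after  5: x0=0x78 x1=0xaf x2=0x6c x3=0xaf x4=0xfd  N=1 Z=0
-- IRQ taken; context saved, return-PC = 6 --

SAVED = 0xaf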